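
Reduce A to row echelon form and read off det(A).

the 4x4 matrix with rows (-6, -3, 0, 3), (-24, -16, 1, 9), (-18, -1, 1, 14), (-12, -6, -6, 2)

det(A) = -432

Forward elimination:
R2 <- R2 - (4)*R1:  [  0  -4   1  -3 ]
R3 <- R3 - (3)*R1:  [ 0  8  1  5 ]
R4 <- R4 - (2)*R1:  [  0   0  -6  -4 ]
R3 <- R3 - (-2)*R2:  [  0   0   3  -1 ]
R4 <- R4 - (-2)*R3:  [  0   0   0  -6 ]
Upper-triangular form:
[ -6  -3  0   3 ]
[  0  -4  1  -3 ]
[  0   0  3  -1 ]
[  0   0  0  -6 ]
det(A) = (-1)^0 * (-6) * (-4) * (3) * (-6) = -432  (0 row swaps -> sign +1)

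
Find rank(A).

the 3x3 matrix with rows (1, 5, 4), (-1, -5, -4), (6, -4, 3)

Row reduction:
R2 <- R2 - (-1)*R1:  [ 0  0  0 ]
R3 <- R3 - (6)*R1:  [   0  -34  -21 ]
R2 <-> R3   (pivot in column 2 was zero)
[ 1    5    4 ]
[ 0  -34  -21 ]
[ 0    0    0 ]
Row echelon form:
[ 1    5    4 ]
[ 0  -34  -21 ]
[ 0    0    0 ]
Nonzero rows / pivot columns: 2

rank(A) = 2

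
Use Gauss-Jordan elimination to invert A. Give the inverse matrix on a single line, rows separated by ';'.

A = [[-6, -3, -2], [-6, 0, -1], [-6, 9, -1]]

Gauss-Jordan on [A | I]:
R1 <- (1/-6)*R1:  [    1   1/2   1/3  |  -1/6     0     0 ]
R2 <- R2 - (-6)*R1:  [  0   3   1  |  -1   1   0 ]
R3 <- R3 - (-6)*R1:  [  0  12   1  |  -1   0   1 ]
R2 <- (1/3)*R2:  [    0     1   1/3  |  -1/3   1/3     0 ]
R1 <- R1 - (1/2)*R2:  [    1     0   1/6  |     0  -1/6     0 ]
R3 <- R3 - (12)*R2:  [  0   0  -3  |   3  -4   1 ]
R3 <- (1/-3)*R3:  [    0     0     1  |    -1   4/3  -1/3 ]
R1 <- R1 - (1/6)*R3:  [     1      0      0  |    1/6  -7/18   1/18 ]
R2 <- R2 - (1/3)*R3:  [    0     1     0  |     0  -1/9   1/9 ]
Right block of [I | A^{-1}] is the inverse:
[ 1/6  -7/18  1/18 ]
[   0   -1/9   1/9 ]
[  -1    4/3  -1/3 ]

inverse = [1/6 -7/18 1/18; 0 -1/9 1/9; -1 4/3 -1/3]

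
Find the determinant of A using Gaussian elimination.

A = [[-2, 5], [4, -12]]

det(A) = 4

Forward elimination:
R2 <- R2 - (-2)*R1:  [  0  -2 ]
Upper-triangular form:
[ -2   5 ]
[  0  -2 ]
det(A) = (-1)^0 * (-2) * (-2) = 4  (0 row swaps -> sign +1)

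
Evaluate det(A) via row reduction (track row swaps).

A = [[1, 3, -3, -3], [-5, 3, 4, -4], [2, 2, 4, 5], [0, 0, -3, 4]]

det(A) = 910

Forward elimination:
R2 <- R2 - (-5)*R1:  [   0   18  -11  -19 ]
R3 <- R3 - (2)*R1:  [  0  -4  10  11 ]
R3 <- R3 - (-2/9)*R2:  [    0     0  68/9  61/9 ]
R4 <- R4 - (-27/68)*R3:  [      0       0       0  455/68 ]
Upper-triangular form:
[ 1   3    -3      -3 ]
[ 0  18   -11     -19 ]
[ 0   0  68/9    61/9 ]
[ 0   0     0  455/68 ]
det(A) = (-1)^0 * (1) * (18) * (68/9) * (455/68) = 910  (0 row swaps -> sign +1)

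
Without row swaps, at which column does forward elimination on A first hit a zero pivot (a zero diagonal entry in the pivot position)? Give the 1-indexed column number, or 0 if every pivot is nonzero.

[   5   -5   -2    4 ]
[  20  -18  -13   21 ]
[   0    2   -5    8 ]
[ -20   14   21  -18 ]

first zero-pivot column = 3

Naive forward elimination:
R2 <- R2 - (4)*R1:  [  0   2  -5   5 ]
R4 <- R4 - (-4)*R1:  [  0  -6  13  -2 ]
R3 <- R3 - (1)*R2:  [ 0  0  0  3 ]
R4 <- R4 - (-3)*R2:  [  0   0  -2  13 ]
Matrix at this point:
[ 5  -5  -2   4 ]
[ 0   2  -5   5 ]
[ 0   0   0   3 ]
[ 0   0  -2  13 ]
Pivot entry (3,3) is zero but row 4 has -2 in column 3 -> naive elimination stops; a row interchange (e.g. R3 <-> R4) would be required here.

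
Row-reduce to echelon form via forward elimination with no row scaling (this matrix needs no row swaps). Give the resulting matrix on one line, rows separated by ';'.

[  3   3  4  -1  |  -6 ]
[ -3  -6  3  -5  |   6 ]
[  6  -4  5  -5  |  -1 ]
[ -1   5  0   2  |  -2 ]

Forward elimination:
R2 <- R2 - (-1)*R1:  [  0  -3   7  -6   0 ]
R3 <- R3 - (2)*R1:  [   0  -10   -3   -3   11 ]
R4 <- R4 - (-1/3)*R1:  [   0    6  4/3  5/3   -4 ]
R3 <- R3 - (10/3)*R2:  [     0      0  -79/3     17     11 ]
R4 <- R4 - (-2)*R2:  [     0      0   46/3  -31/3     -4 ]
R4 <- R4 - (-46/79)*R3:  [        0         0         0  -103/237    190/79 ]
Row echelon form:
[ 3   3      4        -1  |      -6 ]
[ 0  -3      7        -6  |       0 ]
[ 0   0  -79/3        17  |      11 ]
[ 0   0      0  -103/237  |  190/79 ]

REF = [3 3 4 -1 -6; 0 -3 7 -6 0; 0 0 -79/3 17 11; 0 0 0 -103/237 190/79]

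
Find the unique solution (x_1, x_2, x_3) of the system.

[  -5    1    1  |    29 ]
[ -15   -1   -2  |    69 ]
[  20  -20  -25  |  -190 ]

Forward elimination on [A|b]:
R2 <- R2 - (3)*R1:  [   0   -4   -5  -18 ]
R3 <- R3 - (-4)*R1:  [   0  -16  -21  -74 ]
R3 <- R3 - (4)*R2:  [  0   0  -1  -2 ]
Row echelon form:
[ -5   1   1  |   29 ]
[  0  -4  -5  |  -18 ]
[  0   0  -1  |   -2 ]
Back-substitution:
x_3 = (-2) / -1 = 2
x_2 = (-18 - (-5)*(2)) / -4 = 2
x_1 = (29 - (1)*(2) - (1)*(2)) / -5 = -5

(-5, 2, 2)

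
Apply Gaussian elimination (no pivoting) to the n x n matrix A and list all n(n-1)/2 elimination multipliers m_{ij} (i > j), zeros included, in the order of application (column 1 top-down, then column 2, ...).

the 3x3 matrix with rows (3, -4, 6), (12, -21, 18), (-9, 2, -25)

multipliers: 4, -3, 2

Forward elimination:
R2 <- R2 - (4)*R1:  [  0  -5  -6 ]
R3 <- R3 - (-3)*R1:  [   0  -10   -7 ]
R3 <- R3 - (2)*R2:  [ 0  0  5 ]
Multipliers (in order of application): m_{21} = 4, m_{31} = -3, m_{32} = 2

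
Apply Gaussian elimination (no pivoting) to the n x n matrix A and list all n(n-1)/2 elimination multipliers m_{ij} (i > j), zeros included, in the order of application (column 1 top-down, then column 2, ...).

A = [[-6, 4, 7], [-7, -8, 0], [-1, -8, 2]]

multipliers: 7/6, 1/6, 13/19

Forward elimination:
R2 <- R2 - (7/6)*R1:  [     0  -38/3  -49/6 ]
R3 <- R3 - (1/6)*R1:  [     0  -26/3    5/6 ]
R3 <- R3 - (13/19)*R2:  [      0       0  122/19 ]
Multipliers (in order of application): m_{21} = 7/6, m_{31} = 1/6, m_{32} = 13/19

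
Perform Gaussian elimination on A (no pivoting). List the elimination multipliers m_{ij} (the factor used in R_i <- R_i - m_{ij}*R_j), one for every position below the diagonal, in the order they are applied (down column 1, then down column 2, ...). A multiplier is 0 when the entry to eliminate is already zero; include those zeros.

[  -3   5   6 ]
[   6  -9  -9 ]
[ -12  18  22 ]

multipliers: -2, 4, -2

Forward elimination:
R2 <- R2 - (-2)*R1:  [ 0  1  3 ]
R3 <- R3 - (4)*R1:  [  0  -2  -2 ]
R3 <- R3 - (-2)*R2:  [ 0  0  4 ]
Multipliers (in order of application): m_{21} = -2, m_{31} = 4, m_{32} = -2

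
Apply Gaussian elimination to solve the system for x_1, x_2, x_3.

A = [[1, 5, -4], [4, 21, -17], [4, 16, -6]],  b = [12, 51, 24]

Forward elimination on [A|b]:
R2 <- R2 - (4)*R1:  [  0   1  -1   3 ]
R3 <- R3 - (4)*R1:  [   0   -4   10  -24 ]
R3 <- R3 - (-4)*R2:  [   0    0    6  -12 ]
Row echelon form:
[ 1  5  -4  |   12 ]
[ 0  1  -1  |    3 ]
[ 0  0   6  |  -12 ]
Back-substitution:
x_3 = (-12) / 6 = -2
x_2 = (3 - (-1)*(-2)) / 1 = 1
x_1 = (12 - (5)*(1) - (-4)*(-2)) / 1 = -1

(-1, 1, -2)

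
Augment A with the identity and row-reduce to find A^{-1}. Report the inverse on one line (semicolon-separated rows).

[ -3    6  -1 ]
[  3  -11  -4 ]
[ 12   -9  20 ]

Gauss-Jordan on [A | I]:
R1 <- (1/-3)*R1:  [    1    -2   1/3  |  -1/3     0     0 ]
R2 <- R2 - (3)*R1:  [  0  -5  -5  |   1   1   0 ]
R3 <- R3 - (12)*R1:  [  0  15  16  |   4   0   1 ]
R2 <- (1/-5)*R2:  [    0     1     1  |  -1/5  -1/5     0 ]
R1 <- R1 - (-2)*R2:  [      1       0     7/3  |  -11/15    -2/5       0 ]
R3 <- R3 - (15)*R2:  [ 0  0  1  |  7  3  1 ]
R1 <- R1 - (7/3)*R3:  [       1        0        0  |  -256/15    -37/5     -7/3 ]
R2 <- R2 - (1)*R3:  [     0      1      0  |  -36/5  -16/5     -1 ]
Right block of [I | A^{-1}] is the inverse:
[ -256/15  -37/5  -7/3 ]
[   -36/5  -16/5    -1 ]
[       7      3     1 ]

inverse = [-256/15 -37/5 -7/3; -36/5 -16/5 -1; 7 3 1]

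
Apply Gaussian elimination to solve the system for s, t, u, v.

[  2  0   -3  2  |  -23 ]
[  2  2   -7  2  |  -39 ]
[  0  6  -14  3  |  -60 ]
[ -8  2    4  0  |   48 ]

Forward elimination on [A|b]:
R2 <- R2 - (1)*R1:  [   0    2   -4    0  -16 ]
R4 <- R4 - (-4)*R1:  [   0    2   -8    8  -44 ]
R3 <- R3 - (3)*R2:  [   0    0   -2    3  -12 ]
R4 <- R4 - (1)*R2:  [   0    0   -4    8  -28 ]
R4 <- R4 - (2)*R3:  [  0   0   0   2  -4 ]
Row echelon form:
[ 2  0  -3  2  |  -23 ]
[ 0  2  -4  0  |  -16 ]
[ 0  0  -2  3  |  -12 ]
[ 0  0   0  2  |   -4 ]
Back-substitution:
v = (-4) / 2 = -2
u = (-12 - (3)*(-2)) / -2 = 3
t = (-16 - (-4)*(3)) / 2 = -2
s = (-23 - (-3)*(3) - (2)*(-2)) / 2 = -5

(-5, -2, 3, -2)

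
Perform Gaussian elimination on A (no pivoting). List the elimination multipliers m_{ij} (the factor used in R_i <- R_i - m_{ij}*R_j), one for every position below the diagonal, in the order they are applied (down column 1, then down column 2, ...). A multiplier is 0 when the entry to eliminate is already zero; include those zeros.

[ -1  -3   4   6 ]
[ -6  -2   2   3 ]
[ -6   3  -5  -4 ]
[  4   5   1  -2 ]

Forward elimination:
R2 <- R2 - (6)*R1:  [   0   16  -22  -33 ]
R3 <- R3 - (6)*R1:  [   0   21  -29  -40 ]
R4 <- R4 - (-4)*R1:  [  0  -7  17  22 ]
R3 <- R3 - (21/16)*R2:  [     0      0   -1/8  53/16 ]
R4 <- R4 - (-7/16)*R2:  [      0       0    59/8  121/16 ]
R4 <- R4 - (-59)*R3:  [   0    0    0  203 ]
Multipliers (in order of application): m_{21} = 6, m_{31} = 6, m_{41} = -4, m_{32} = 21/16, m_{42} = -7/16, m_{43} = -59

multipliers: 6, 6, -4, 21/16, -7/16, -59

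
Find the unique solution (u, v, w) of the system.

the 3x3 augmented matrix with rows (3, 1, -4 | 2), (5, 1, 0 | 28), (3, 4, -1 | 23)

(5, 3, 4)

Forward elimination on [A|b]:
R2 <- R2 - (5/3)*R1:  [    0  -2/3  20/3  74/3 ]
R3 <- R3 - (1)*R1:  [  0   3   3  21 ]
R3 <- R3 - (-9/2)*R2:  [   0    0   33  132 ]
Row echelon form:
[ 3     1    -4  |     2 ]
[ 0  -2/3  20/3  |  74/3 ]
[ 0     0    33  |   132 ]
Back-substitution:
w = (132) / 33 = 4
v = (74/3 - (20/3)*(4)) / (-2/3) = 3
u = (2 - (1)*(3) - (-4)*(4)) / 3 = 5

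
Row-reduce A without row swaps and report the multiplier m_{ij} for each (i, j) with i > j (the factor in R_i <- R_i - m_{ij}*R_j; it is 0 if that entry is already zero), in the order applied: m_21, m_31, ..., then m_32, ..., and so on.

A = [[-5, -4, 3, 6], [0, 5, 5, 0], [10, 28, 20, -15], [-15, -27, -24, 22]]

multipliers: 0, -2, 3, 4, -3, -3

Forward elimination:
R2: entry in column 1 is already 0 -> m_{21} = 0 (no row operation needed)
R3 <- R3 - (-2)*R1:  [  0  20  26  -3 ]
R4 <- R4 - (3)*R1:  [   0  -15  -33    4 ]
R3 <- R3 - (4)*R2:  [  0   0   6  -3 ]
R4 <- R4 - (-3)*R2:  [   0    0  -18    4 ]
R4 <- R4 - (-3)*R3:  [  0   0   0  -5 ]
Multipliers (in order of application): m_{21} = 0, m_{31} = -2, m_{41} = 3, m_{32} = 4, m_{42} = -3, m_{43} = -3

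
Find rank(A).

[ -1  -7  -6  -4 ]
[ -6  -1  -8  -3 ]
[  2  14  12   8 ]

Row reduction:
R2 <- R2 - (6)*R1:  [  0  41  28  21 ]
R3 <- R3 - (-2)*R1:  [ 0  0  0  0 ]
Row echelon form:
[ -1  -7  -6  -4 ]
[  0  41  28  21 ]
[  0   0   0   0 ]
Nonzero rows / pivot columns: 2

rank(A) = 2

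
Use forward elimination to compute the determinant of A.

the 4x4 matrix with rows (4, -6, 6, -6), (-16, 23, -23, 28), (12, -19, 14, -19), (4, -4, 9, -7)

Forward elimination:
R2 <- R2 - (-4)*R1:  [  0  -1   1   4 ]
R3 <- R3 - (3)*R1:  [  0  -1  -4  -1 ]
R4 <- R4 - (1)*R1:  [  0   2   3  -1 ]
R3 <- R3 - (1)*R2:  [  0   0  -5  -5 ]
R4 <- R4 - (-2)*R2:  [ 0  0  5  7 ]
R4 <- R4 - (-1)*R3:  [ 0  0  0  2 ]
Upper-triangular form:
[ 4  -6   6  -6 ]
[ 0  -1   1   4 ]
[ 0   0  -5  -5 ]
[ 0   0   0   2 ]
det(A) = (-1)^0 * (4) * (-1) * (-5) * (2) = 40  (0 row swaps -> sign +1)

det(A) = 40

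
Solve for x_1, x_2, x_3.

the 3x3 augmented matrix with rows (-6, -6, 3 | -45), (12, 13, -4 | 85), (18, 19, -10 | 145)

(0, 5, -5)

Forward elimination on [A|b]:
R2 <- R2 - (-2)*R1:  [  0   1   2  -5 ]
R3 <- R3 - (-3)*R1:  [  0   1  -1  10 ]
R3 <- R3 - (1)*R2:  [  0   0  -3  15 ]
Row echelon form:
[ -6  -6   3  |  -45 ]
[  0   1   2  |   -5 ]
[  0   0  -3  |   15 ]
Back-substitution:
x_3 = (15) / -3 = -5
x_2 = (-5 - (2)*(-5)) / 1 = 5
x_1 = (-45 - (-6)*(5) - (3)*(-5)) / -6 = 0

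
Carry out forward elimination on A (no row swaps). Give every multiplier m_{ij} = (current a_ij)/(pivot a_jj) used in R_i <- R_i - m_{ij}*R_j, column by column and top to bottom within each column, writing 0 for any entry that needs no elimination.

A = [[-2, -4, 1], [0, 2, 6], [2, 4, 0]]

Forward elimination:
R2: entry in column 1 is already 0 -> m_{21} = 0 (no row operation needed)
R3 <- R3 - (-1)*R1:  [ 0  0  1 ]
R3: entry in column 2 is already 0 -> m_{32} = 0 (no row operation needed)
Multipliers (in order of application): m_{21} = 0, m_{31} = -1, m_{32} = 0

multipliers: 0, -1, 0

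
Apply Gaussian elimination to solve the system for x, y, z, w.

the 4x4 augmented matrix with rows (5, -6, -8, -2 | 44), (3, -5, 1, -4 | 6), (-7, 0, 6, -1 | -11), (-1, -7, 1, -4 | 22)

(-2, -4, -4, 1)

Forward elimination on [A|b]:
R2 <- R2 - (3/5)*R1:  [      0    -7/5    29/5   -14/5  -102/5 ]
R3 <- R3 - (-7/5)*R1:  [     0  -42/5  -26/5  -19/5  253/5 ]
R4 <- R4 - (-1/5)*R1:  [     0  -41/5   -3/5  -22/5  154/5 ]
R3 <- R3 - (6)*R2:  [   0    0  -40   13  173 ]
R4 <- R4 - (41/7)*R2:  [      0       0  -242/7      12  1052/7 ]
R4 <- R4 - (121/140)*R3:  [       0        0        0  107/140  107/140 ]
Row echelon form:
[ 5    -6    -8       -2  |       44 ]
[ 0  -7/5  29/5    -14/5  |   -102/5 ]
[ 0     0   -40       13  |      173 ]
[ 0     0     0  107/140  |  107/140 ]
Back-substitution:
w = (107/140) / (107/140) = 1
z = (173 - (13)*(1)) / -40 = -4
y = (-102/5 - (29/5)*(-4) - (-14/5)*(1)) / (-7/5) = -4
x = (44 - (-6)*(-4) - (-8)*(-4) - (-2)*(1)) / 5 = -2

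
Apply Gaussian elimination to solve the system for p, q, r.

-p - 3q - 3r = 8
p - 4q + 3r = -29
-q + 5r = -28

(-2, 3, -5)

Forward elimination on [A|b]:
R2 <- R2 - (-1)*R1:  [   0   -7    0  -21 ]
R3 <- R3 - (1/7)*R2:  [   0    0    5  -25 ]
Row echelon form:
[ -1  -3  -3  |    8 ]
[  0  -7   0  |  -21 ]
[  0   0   5  |  -25 ]
Back-substitution:
r = (-25) / 5 = -5
q = (-21) / -7 = 3
p = (8 - (-3)*(3) - (-3)*(-5)) / -1 = -2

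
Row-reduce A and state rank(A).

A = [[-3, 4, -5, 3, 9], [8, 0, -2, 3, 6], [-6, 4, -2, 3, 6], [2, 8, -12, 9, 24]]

rank(A) = 3

Row reduction:
R2 <- R2 - (-8/3)*R1:  [     0   32/3  -46/3     11     30 ]
R3 <- R3 - (2)*R1:  [   0   -4    8   -3  -12 ]
R4 <- R4 - (-2/3)*R1:  [     0   32/3  -46/3     11     30 ]
R3 <- R3 - (-3/8)*R2:  [    0     0   9/4   9/8  -3/4 ]
R4 <- R4 - (1)*R2:  [ 0  0  0  0  0 ]
Row echelon form:
[ -3     4     -5    3     9 ]
[  0  32/3  -46/3   11    30 ]
[  0     0    9/4  9/8  -3/4 ]
[  0     0      0    0     0 ]
Nonzero rows / pivot columns: 3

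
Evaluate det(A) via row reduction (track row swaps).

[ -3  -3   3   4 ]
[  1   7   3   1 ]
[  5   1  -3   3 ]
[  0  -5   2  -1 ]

det(A) = 998

Forward elimination:
R2 <- R2 - (-1/3)*R1:  [   0    6    4  7/3 ]
R3 <- R3 - (-5/3)*R1:  [    0    -4     2  29/3 ]
R3 <- R3 - (-2/3)*R2:  [     0      0   14/3  101/9 ]
R4 <- R4 - (-5/6)*R2:  [     0      0   16/3  17/18 ]
R4 <- R4 - (8/7)*R3:  [       0        0        0  -499/42 ]
Upper-triangular form:
[ -3  -3     3        4 ]
[  0   6     4      7/3 ]
[  0   0  14/3    101/9 ]
[  0   0     0  -499/42 ]
det(A) = (-1)^0 * (-3) * (6) * (14/3) * (-499/42) = 998  (0 row swaps -> sign +1)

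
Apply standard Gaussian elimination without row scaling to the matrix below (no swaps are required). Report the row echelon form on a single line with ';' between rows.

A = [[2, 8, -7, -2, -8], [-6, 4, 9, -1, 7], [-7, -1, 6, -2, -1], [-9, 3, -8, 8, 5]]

Forward elimination:
R2 <- R2 - (-3)*R1:  [   0   28  -12   -7  -17 ]
R3 <- R3 - (-7/2)*R1:  [     0     27  -37/2     -9    -29 ]
R4 <- R4 - (-9/2)*R1:  [     0     39  -79/2     -1    -31 ]
R3 <- R3 - (27/28)*R2:  [       0        0   -97/14     -9/4  -353/28 ]
R4 <- R4 - (39/28)*R2:  [       0        0  -319/14     35/4  -205/28 ]
R4 <- R4 - (319/97)*R3:  [        0         0         0  3133/194  6623/194 ]
Row echelon form:
[ 2   8      -7        -2        -8 ]
[ 0  28     -12        -7       -17 ]
[ 0   0  -97/14      -9/4   -353/28 ]
[ 0   0       0  3133/194  6623/194 ]

REF = [2 8 -7 -2 -8; 0 28 -12 -7 -17; 0 0 -97/14 -9/4 -353/28; 0 0 0 3133/194 6623/194]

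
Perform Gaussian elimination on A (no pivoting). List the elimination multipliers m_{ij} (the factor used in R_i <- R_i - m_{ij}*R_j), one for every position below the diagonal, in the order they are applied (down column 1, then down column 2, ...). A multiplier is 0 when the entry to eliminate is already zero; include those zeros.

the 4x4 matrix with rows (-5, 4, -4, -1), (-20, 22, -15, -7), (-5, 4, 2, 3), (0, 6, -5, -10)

Forward elimination:
R2 <- R2 - (4)*R1:  [  0   6   1  -3 ]
R3 <- R3 - (1)*R1:  [ 0  0  6  4 ]
R4: entry in column 1 is already 0 -> m_{41} = 0 (no row operation needed)
R3: entry in column 2 is already 0 -> m_{32} = 0 (no row operation needed)
R4 <- R4 - (1)*R2:  [  0   0  -6  -7 ]
R4 <- R4 - (-1)*R3:  [  0   0   0  -3 ]
Multipliers (in order of application): m_{21} = 4, m_{31} = 1, m_{41} = 0, m_{32} = 0, m_{42} = 1, m_{43} = -1

multipliers: 4, 1, 0, 0, 1, -1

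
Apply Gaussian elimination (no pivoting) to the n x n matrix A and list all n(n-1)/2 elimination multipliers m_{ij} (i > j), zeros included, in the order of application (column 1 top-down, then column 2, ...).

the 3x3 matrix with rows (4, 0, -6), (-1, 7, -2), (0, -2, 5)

multipliers: -1/4, 0, -2/7

Forward elimination:
R2 <- R2 - (-1/4)*R1:  [    0     7  -7/2 ]
R3: entry in column 1 is already 0 -> m_{31} = 0 (no row operation needed)
R3 <- R3 - (-2/7)*R2:  [ 0  0  4 ]
Multipliers (in order of application): m_{21} = -1/4, m_{31} = 0, m_{32} = -2/7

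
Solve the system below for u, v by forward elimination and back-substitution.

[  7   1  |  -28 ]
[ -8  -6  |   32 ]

(-4, 0)

Forward elimination on [A|b]:
R2 <- R2 - (-8/7)*R1:  [     0  -34/7      0 ]
Row echelon form:
[ 7      1  |  -28 ]
[ 0  -34/7  |    0 ]
Back-substitution:
v = (0) / (-34/7) = 0
u = (-28 - (1)*(0)) / 7 = -4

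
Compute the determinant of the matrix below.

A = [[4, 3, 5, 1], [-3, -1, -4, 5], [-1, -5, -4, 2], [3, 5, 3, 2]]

Forward elimination:
R2 <- R2 - (-3/4)*R1:  [    0   5/4  -1/4  23/4 ]
R3 <- R3 - (-1/4)*R1:  [     0  -17/4  -11/4    9/4 ]
R4 <- R4 - (3/4)*R1:  [    0  11/4  -3/4   5/4 ]
R3 <- R3 - (-17/5)*R2:  [     0      0  -18/5  109/5 ]
R4 <- R4 - (11/5)*R2:  [     0      0   -1/5  -57/5 ]
R4 <- R4 - (1/18)*R3:  [       0        0        0  -227/18 ]
Upper-triangular form:
[ 4    3      5        1 ]
[ 0  5/4   -1/4     23/4 ]
[ 0    0  -18/5    109/5 ]
[ 0    0      0  -227/18 ]
det(A) = (-1)^0 * (4) * (5/4) * (-18/5) * (-227/18) = 227  (0 row swaps -> sign +1)

det(A) = 227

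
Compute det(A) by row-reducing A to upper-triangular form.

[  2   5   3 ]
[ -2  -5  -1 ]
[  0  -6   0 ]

Forward elimination:
R2 <- R2 - (-1)*R1:  [ 0  0  2 ]
R2 <-> R3   (pivot in column 2 was zero)
[ 2   5  3 ]
[ 0  -6  0 ]
[ 0   0  2 ]
Upper-triangular form:
[ 2   5  3 ]
[ 0  -6  0 ]
[ 0   0  2 ]
det(A) = (-1)^1 * (2) * (-6) * (2) = 24  (1 row swap -> sign -1)

det(A) = 24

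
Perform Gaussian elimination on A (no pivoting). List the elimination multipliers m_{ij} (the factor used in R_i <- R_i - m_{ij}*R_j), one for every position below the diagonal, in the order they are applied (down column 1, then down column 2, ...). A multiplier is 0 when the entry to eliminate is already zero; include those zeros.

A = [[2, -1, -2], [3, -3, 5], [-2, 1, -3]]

multipliers: 3/2, -1, 0

Forward elimination:
R2 <- R2 - (3/2)*R1:  [    0  -3/2     8 ]
R3 <- R3 - (-1)*R1:  [  0   0  -5 ]
R3: entry in column 2 is already 0 -> m_{32} = 0 (no row operation needed)
Multipliers (in order of application): m_{21} = 3/2, m_{31} = -1, m_{32} = 0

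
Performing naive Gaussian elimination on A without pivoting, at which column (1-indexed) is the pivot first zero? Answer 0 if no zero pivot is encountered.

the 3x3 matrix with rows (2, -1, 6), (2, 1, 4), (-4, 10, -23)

first zero-pivot column = 0

Naive forward elimination:
R2 <- R2 - (1)*R1:  [  0   2  -2 ]
R3 <- R3 - (-2)*R1:  [   0    8  -11 ]
R3 <- R3 - (4)*R2:  [  0   0  -3 ]
All pivots nonzero; naive elimination completes without hitting a zero pivot.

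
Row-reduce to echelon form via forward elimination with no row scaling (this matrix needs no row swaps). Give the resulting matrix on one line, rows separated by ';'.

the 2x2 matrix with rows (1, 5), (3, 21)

REF = [1 5; 0 6]

Forward elimination:
R2 <- R2 - (3)*R1:  [ 0  6 ]
Row echelon form:
[ 1  5 ]
[ 0  6 ]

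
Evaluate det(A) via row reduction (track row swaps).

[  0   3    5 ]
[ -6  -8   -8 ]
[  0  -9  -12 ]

Forward elimination:
R1 <-> R2   (pivot in column 1 was zero)
[ -6  -8   -8 ]
[  0   3    5 ]
[  0  -9  -12 ]
R3 <- R3 - (-3)*R2:  [ 0  0  3 ]
Upper-triangular form:
[ -6  -8  -8 ]
[  0   3   5 ]
[  0   0   3 ]
det(A) = (-1)^1 * (-6) * (3) * (3) = 54  (1 row swap -> sign -1)

det(A) = 54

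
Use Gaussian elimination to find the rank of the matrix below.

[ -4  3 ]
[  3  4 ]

rank(A) = 2

Row reduction:
R2 <- R2 - (-3/4)*R1:  [    0  25/4 ]
Row echelon form:
[ -4     3 ]
[  0  25/4 ]
Nonzero rows / pivot columns: 2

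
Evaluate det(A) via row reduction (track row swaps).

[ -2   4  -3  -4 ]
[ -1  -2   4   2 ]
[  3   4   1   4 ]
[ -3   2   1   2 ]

Forward elimination:
R2 <- R2 - (1/2)*R1:  [    0    -4  11/2     4 ]
R3 <- R3 - (-3/2)*R1:  [    0    10  -7/2    -2 ]
R4 <- R4 - (3/2)*R1:  [    0    -4  11/2     8 ]
R3 <- R3 - (-5/2)*R2:  [    0     0  41/4     8 ]
R4 <- R4 - (1)*R2:  [ 0  0  0  4 ]
Upper-triangular form:
[ -2   4    -3  -4 ]
[  0  -4  11/2   4 ]
[  0   0  41/4   8 ]
[  0   0     0   4 ]
det(A) = (-1)^0 * (-2) * (-4) * (41/4) * (4) = 328  (0 row swaps -> sign +1)

det(A) = 328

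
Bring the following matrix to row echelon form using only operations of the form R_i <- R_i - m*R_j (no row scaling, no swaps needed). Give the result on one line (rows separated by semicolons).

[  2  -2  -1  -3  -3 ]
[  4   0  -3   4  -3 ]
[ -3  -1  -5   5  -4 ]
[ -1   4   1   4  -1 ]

REF = [2 -2 -1 -3 -3; 0 4 -1 10 3; 0 0 -15/2 21/2 -11/2; 0 0 0 -13/4 -17/3]

Forward elimination:
R2 <- R2 - (2)*R1:  [  0   4  -1  10   3 ]
R3 <- R3 - (-3/2)*R1:  [     0     -4  -13/2    1/2  -17/2 ]
R4 <- R4 - (-1/2)*R1:  [    0     3   1/2   5/2  -5/2 ]
R3 <- R3 - (-1)*R2:  [     0      0  -15/2   21/2  -11/2 ]
R4 <- R4 - (3/4)*R2:  [     0      0    5/4     -5  -19/4 ]
R4 <- R4 - (-1/6)*R3:  [     0      0      0  -13/4  -17/3 ]
Row echelon form:
[ 2  -2     -1     -3     -3 ]
[ 0   4     -1     10      3 ]
[ 0   0  -15/2   21/2  -11/2 ]
[ 0   0      0  -13/4  -17/3 ]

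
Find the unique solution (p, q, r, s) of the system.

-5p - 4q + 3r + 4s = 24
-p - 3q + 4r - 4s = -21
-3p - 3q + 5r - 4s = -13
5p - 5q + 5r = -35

(-4, 3, 0, 4)

Forward elimination on [A|b]:
R2 <- R2 - (1/5)*R1:  [      0   -11/5    17/5   -24/5  -129/5 ]
R3 <- R3 - (3/5)*R1:  [      0    -3/5    16/5   -32/5  -137/5 ]
R4 <- R4 - (-1)*R1:  [   0   -9    8    4  -11 ]
R3 <- R3 - (3/11)*R2:  [       0        0    25/11   -56/11  -224/11 ]
R4 <- R4 - (45/11)*R2:  [       0        0   -65/11   260/11  1040/11 ]
R4 <- R4 - (-13/5)*R3:  [     0      0      0   52/5  208/5 ]
Row echelon form:
[ -5     -4      3       4  |       24 ]
[  0  -11/5   17/5   -24/5  |   -129/5 ]
[  0      0  25/11  -56/11  |  -224/11 ]
[  0      0      0    52/5  |    208/5 ]
Back-substitution:
s = (208/5) / (52/5) = 4
r = (-224/11 - (-56/11)*(4)) / (25/11) = 0
q = (-129/5 - (17/5)*(0) - (-24/5)*(4)) / (-11/5) = 3
p = (24 - (-4)*(3) - (3)*(0) - (4)*(4)) / -5 = -4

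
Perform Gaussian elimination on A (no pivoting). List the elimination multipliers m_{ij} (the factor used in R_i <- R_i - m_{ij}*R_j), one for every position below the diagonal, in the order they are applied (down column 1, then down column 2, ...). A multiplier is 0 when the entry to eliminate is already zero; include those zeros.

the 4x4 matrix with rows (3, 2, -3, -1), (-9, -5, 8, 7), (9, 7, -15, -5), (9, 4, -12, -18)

Forward elimination:
R2 <- R2 - (-3)*R1:  [  0   1  -1   4 ]
R3 <- R3 - (3)*R1:  [  0   1  -6  -2 ]
R4 <- R4 - (3)*R1:  [   0   -2   -3  -15 ]
R3 <- R3 - (1)*R2:  [  0   0  -5  -6 ]
R4 <- R4 - (-2)*R2:  [  0   0  -5  -7 ]
R4 <- R4 - (1)*R3:  [  0   0   0  -1 ]
Multipliers (in order of application): m_{21} = -3, m_{31} = 3, m_{41} = 3, m_{32} = 1, m_{42} = -2, m_{43} = 1

multipliers: -3, 3, 3, 1, -2, 1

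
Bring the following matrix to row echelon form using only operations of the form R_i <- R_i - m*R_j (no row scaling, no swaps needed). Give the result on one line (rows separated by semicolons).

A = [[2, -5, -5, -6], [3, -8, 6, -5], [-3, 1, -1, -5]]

REF = [2 -5 -5 -6; 0 -1/2 27/2 4; 0 0 -184 -66]

Forward elimination:
R2 <- R2 - (3/2)*R1:  [    0  -1/2  27/2     4 ]
R3 <- R3 - (-3/2)*R1:  [     0  -13/2  -17/2    -14 ]
R3 <- R3 - (13)*R2:  [    0     0  -184   -66 ]
Row echelon form:
[ 2    -5    -5   -6 ]
[ 0  -1/2  27/2    4 ]
[ 0     0  -184  -66 ]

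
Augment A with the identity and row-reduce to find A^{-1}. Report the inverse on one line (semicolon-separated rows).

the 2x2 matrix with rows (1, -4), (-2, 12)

Gauss-Jordan on [A | I]:
R2 <- R2 - (-2)*R1:  [ 0  4  |  2  1 ]
R2 <- (1/4)*R2:  [   0    1  |  1/2  1/4 ]
R1 <- R1 - (-4)*R2:  [ 1  0  |  3  1 ]
Right block of [I | A^{-1}] is the inverse:
[   3    1 ]
[ 1/2  1/4 ]

inverse = [3 1; 1/2 1/4]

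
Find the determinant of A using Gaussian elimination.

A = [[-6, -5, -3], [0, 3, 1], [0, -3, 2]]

Forward elimination:
R3 <- R3 - (-1)*R2:  [ 0  0  3 ]
Upper-triangular form:
[ -6  -5  -3 ]
[  0   3   1 ]
[  0   0   3 ]
det(A) = (-1)^0 * (-6) * (3) * (3) = -54  (0 row swaps -> sign +1)

det(A) = -54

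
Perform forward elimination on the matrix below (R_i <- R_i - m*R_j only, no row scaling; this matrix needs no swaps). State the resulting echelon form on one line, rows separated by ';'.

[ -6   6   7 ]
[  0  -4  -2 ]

REF = [-6 6 7; 0 -4 -2]

Forward elimination:
Row echelon form:
[ -6   6   7 ]
[  0  -4  -2 ]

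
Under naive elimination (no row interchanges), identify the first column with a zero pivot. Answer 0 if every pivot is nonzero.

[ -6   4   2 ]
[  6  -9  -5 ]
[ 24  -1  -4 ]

Naive forward elimination:
R2 <- R2 - (-1)*R1:  [  0  -5  -3 ]
R3 <- R3 - (-4)*R1:  [  0  15   4 ]
R3 <- R3 - (-3)*R2:  [  0   0  -5 ]
All pivots nonzero; naive elimination completes without hitting a zero pivot.

first zero-pivot column = 0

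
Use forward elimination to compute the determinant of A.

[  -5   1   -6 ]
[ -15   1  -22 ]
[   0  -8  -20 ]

Forward elimination:
R2 <- R2 - (3)*R1:  [  0  -2  -4 ]
R3 <- R3 - (4)*R2:  [  0   0  -4 ]
Upper-triangular form:
[ -5   1  -6 ]
[  0  -2  -4 ]
[  0   0  -4 ]
det(A) = (-1)^0 * (-5) * (-2) * (-4) = -40  (0 row swaps -> sign +1)

det(A) = -40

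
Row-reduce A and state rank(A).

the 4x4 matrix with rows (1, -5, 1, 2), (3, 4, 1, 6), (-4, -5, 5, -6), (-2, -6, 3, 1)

rank(A) = 4

Row reduction:
R2 <- R2 - (3)*R1:  [  0  19  -2   0 ]
R3 <- R3 - (-4)*R1:  [   0  -25    9    2 ]
R4 <- R4 - (-2)*R1:  [   0  -16    5    5 ]
R3 <- R3 - (-25/19)*R2:  [      0       0  121/19       2 ]
R4 <- R4 - (-16/19)*R2:  [     0      0  63/19      5 ]
R4 <- R4 - (63/121)*R3:  [       0        0        0  479/121 ]
Row echelon form:
[ 1  -5       1        2 ]
[ 0  19      -2        0 ]
[ 0   0  121/19        2 ]
[ 0   0       0  479/121 ]
Nonzero rows / pivot columns: 4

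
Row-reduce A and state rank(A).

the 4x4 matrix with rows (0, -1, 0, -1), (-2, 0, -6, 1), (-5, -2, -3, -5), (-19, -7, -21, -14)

Row reduction:
R1 <-> R2   (pivot in column 1 was zero)
[  -2   0   -6    1 ]
[   0  -1    0   -1 ]
[  -5  -2   -3   -5 ]
[ -19  -7  -21  -14 ]
R3 <- R3 - (5/2)*R1:  [     0     -2     12  -15/2 ]
R4 <- R4 - (19/2)*R1:  [     0     -7     36  -47/2 ]
R3 <- R3 - (2)*R2:  [     0      0     12  -11/2 ]
R4 <- R4 - (7)*R2:  [     0      0     36  -33/2 ]
R4 <- R4 - (3)*R3:  [ 0  0  0  0 ]
Row echelon form:
[ -2   0  -6      1 ]
[  0  -1   0     -1 ]
[  0   0  12  -11/2 ]
[  0   0   0      0 ]
Nonzero rows / pivot columns: 3

rank(A) = 3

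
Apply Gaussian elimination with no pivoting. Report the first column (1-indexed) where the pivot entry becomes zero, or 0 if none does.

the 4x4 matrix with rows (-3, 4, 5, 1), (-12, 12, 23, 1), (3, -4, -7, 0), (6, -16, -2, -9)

Naive forward elimination:
R2 <- R2 - (4)*R1:  [  0  -4   3  -3 ]
R3 <- R3 - (-1)*R1:  [  0   0  -2   1 ]
R4 <- R4 - (-2)*R1:  [  0  -8   8  -7 ]
R4 <- R4 - (2)*R2:  [  0   0   2  -1 ]
R4 <- R4 - (-1)*R3:  [ 0  0  0  0 ]
Matrix at this point:
[ -3   4   5   1 ]
[  0  -4   3  -3 ]
[  0   0  -2   1 ]
[  0   0   0   0 ]
Pivot entry (4,4) in the last row is zero and there are no rows below to swap with -> zero pivot in column 4 (A is singular).

first zero-pivot column = 4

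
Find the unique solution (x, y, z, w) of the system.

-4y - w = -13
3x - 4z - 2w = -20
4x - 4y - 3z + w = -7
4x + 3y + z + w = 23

(2, 2, 4, 5)

Forward elimination on [A|b]:
R1 <-> R2   (pivot in column 1 was zero)
[ 3   0  -4  -2  -20 ]
[ 0  -4   0  -1  -13 ]
[ 4  -4  -3   1   -7 ]
[ 4   3   1   1   23 ]
R3 <- R3 - (4/3)*R1:  [    0    -4   7/3  11/3  59/3 ]
R4 <- R4 - (4/3)*R1:  [     0      3   19/3   11/3  149/3 ]
R3 <- R3 - (1)*R2:  [    0     0   7/3  14/3  98/3 ]
R4 <- R4 - (-3/4)*R2:  [      0       0    19/3   35/12  479/12 ]
R4 <- R4 - (19/7)*R3:  [      0       0       0   -39/4  -195/4 ]
Row echelon form:
[ 3   0   -4     -2  |     -20 ]
[ 0  -4    0     -1  |     -13 ]
[ 0   0  7/3   14/3  |    98/3 ]
[ 0   0    0  -39/4  |  -195/4 ]
Back-substitution:
w = (-195/4) / (-39/4) = 5
z = (98/3 - (14/3)*(5)) / (7/3) = 4
y = (-13 - (-1)*(5)) / -4 = 2
x = (-20 - (-4)*(4) - (-2)*(5)) / 3 = 2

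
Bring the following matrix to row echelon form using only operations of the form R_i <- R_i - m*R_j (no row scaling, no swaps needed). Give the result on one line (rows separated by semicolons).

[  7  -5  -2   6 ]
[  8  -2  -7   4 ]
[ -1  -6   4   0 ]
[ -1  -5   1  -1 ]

Forward elimination:
R2 <- R2 - (8/7)*R1:  [     0   26/7  -33/7  -20/7 ]
R3 <- R3 - (-1/7)*R1:  [     0  -47/7   26/7    6/7 ]
R4 <- R4 - (-1/7)*R1:  [     0  -40/7    5/7   -1/7 ]
R3 <- R3 - (-47/26)*R2:  [       0        0  -125/26   -56/13 ]
R4 <- R4 - (-20/13)*R2:  [      0       0  -85/13  -59/13 ]
R4 <- R4 - (34/25)*R3:  [     0      0      0  33/25 ]
Row echelon form:
[ 7    -5       -2       6 ]
[ 0  26/7    -33/7   -20/7 ]
[ 0     0  -125/26  -56/13 ]
[ 0     0        0   33/25 ]

REF = [7 -5 -2 6; 0 26/7 -33/7 -20/7; 0 0 -125/26 -56/13; 0 0 0 33/25]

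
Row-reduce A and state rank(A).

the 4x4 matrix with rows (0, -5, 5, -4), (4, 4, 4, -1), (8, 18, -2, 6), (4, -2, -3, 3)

Row reduction:
R1 <-> R2   (pivot in column 1 was zero)
[ 4   4   4  -1 ]
[ 0  -5   5  -4 ]
[ 8  18  -2   6 ]
[ 4  -2  -3   3 ]
R3 <- R3 - (2)*R1:  [   0   10  -10    8 ]
R4 <- R4 - (1)*R1:  [  0  -6  -7   4 ]
R3 <- R3 - (-2)*R2:  [ 0  0  0  0 ]
R4 <- R4 - (6/5)*R2:  [    0     0   -13  44/5 ]
R3 <-> R4   (pivot in column 3 was zero)
[ 4   4    4    -1 ]
[ 0  -5    5    -4 ]
[ 0   0  -13  44/5 ]
[ 0   0    0     0 ]
Row echelon form:
[ 4   4    4    -1 ]
[ 0  -5    5    -4 ]
[ 0   0  -13  44/5 ]
[ 0   0    0     0 ]
Nonzero rows / pivot columns: 3

rank(A) = 3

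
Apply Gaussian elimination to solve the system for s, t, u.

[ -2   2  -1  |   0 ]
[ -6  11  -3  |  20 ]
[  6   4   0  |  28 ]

Forward elimination on [A|b]:
R2 <- R2 - (3)*R1:  [  0   5   0  20 ]
R3 <- R3 - (-3)*R1:  [  0  10  -3  28 ]
R3 <- R3 - (2)*R2:  [   0    0   -3  -12 ]
Row echelon form:
[ -2  2  -1  |    0 ]
[  0  5   0  |   20 ]
[  0  0  -3  |  -12 ]
Back-substitution:
u = (-12) / -3 = 4
t = (20) / 5 = 4
s = (0 - (2)*(4) - (-1)*(4)) / -2 = 2

(2, 4, 4)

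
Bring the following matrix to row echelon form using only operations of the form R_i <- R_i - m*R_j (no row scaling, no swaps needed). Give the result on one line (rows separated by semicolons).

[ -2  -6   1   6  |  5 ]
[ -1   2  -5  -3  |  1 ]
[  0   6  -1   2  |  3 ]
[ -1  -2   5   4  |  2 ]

Forward elimination:
R2 <- R2 - (1/2)*R1:  [     0      5  -11/2     -6   -3/2 ]
R4 <- R4 - (1/2)*R1:  [    0     1   9/2     1  -1/2 ]
R3 <- R3 - (6/5)*R2:  [    0     0  28/5  46/5  24/5 ]
R4 <- R4 - (1/5)*R2:  [    0     0  28/5  11/5  -1/5 ]
R4 <- R4 - (1)*R3:  [  0   0   0  -7  -5 ]
Row echelon form:
[ -2  -6      1     6  |     5 ]
[  0   5  -11/2    -6  |  -3/2 ]
[  0   0   28/5  46/5  |  24/5 ]
[  0   0      0    -7  |    -5 ]

REF = [-2 -6 1 6 5; 0 5 -11/2 -6 -3/2; 0 0 28/5 46/5 24/5; 0 0 0 -7 -5]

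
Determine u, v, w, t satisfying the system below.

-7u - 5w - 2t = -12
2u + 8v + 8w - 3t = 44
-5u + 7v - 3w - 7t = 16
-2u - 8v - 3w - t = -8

(0, 0, 4, -4)

Forward elimination on [A|b]:
R2 <- R2 - (-2/7)*R1:  [     0      8   46/7  -25/7  284/7 ]
R3 <- R3 - (5/7)*R1:  [     0      7    4/7  -39/7  172/7 ]
R4 <- R4 - (2/7)*R1:  [     0     -8  -11/7   -3/7  -32/7 ]
R3 <- R3 - (7/8)*R2:  [       0        0  -145/28  -137/56  -153/14 ]
R4 <- R4 - (-1)*R2:  [  0   0   5  -4  36 ]
R4 <- R4 - (-28/29)*R3:  [       0        0        0  -369/58   738/29 ]
Row echelon form:
[ -7  0       -5       -2  |      -12 ]
[  0  8     46/7    -25/7  |    284/7 ]
[  0  0  -145/28  -137/56  |  -153/14 ]
[  0  0        0  -369/58  |   738/29 ]
Back-substitution:
t = (738/29) / (-369/58) = -4
w = (-153/14 - (-137/56)*(-4)) / (-145/28) = 4
v = (284/7 - (46/7)*(4) - (-25/7)*(-4)) / 8 = 0
u = (-12 - (-5)*(4) - (-2)*(-4)) / -7 = 0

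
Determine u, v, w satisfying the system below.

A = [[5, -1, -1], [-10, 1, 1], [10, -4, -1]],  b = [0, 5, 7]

Forward elimination on [A|b]:
R2 <- R2 - (-2)*R1:  [  0  -1  -1   5 ]
R3 <- R3 - (2)*R1:  [  0  -2   1   7 ]
R3 <- R3 - (2)*R2:  [  0   0   3  -3 ]
Row echelon form:
[ 5  -1  -1  |   0 ]
[ 0  -1  -1  |   5 ]
[ 0   0   3  |  -3 ]
Back-substitution:
w = (-3) / 3 = -1
v = (5 - (-1)*(-1)) / -1 = -4
u = (0 - (-1)*(-4) - (-1)*(-1)) / 5 = -1

(-1, -4, -1)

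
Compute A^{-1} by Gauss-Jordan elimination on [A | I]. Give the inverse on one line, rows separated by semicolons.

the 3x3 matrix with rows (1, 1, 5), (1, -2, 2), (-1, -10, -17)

inverse = [6 -11/3 4/3; 5/3 -4/3 1/3; -4/3 1 -1/3]

Gauss-Jordan on [A | I]:
R2 <- R2 - (1)*R1:  [  0  -3  -3  |  -1   1   0 ]
R3 <- R3 - (-1)*R1:  [   0   -9  -12  |    1    0    1 ]
R2 <- (1/-3)*R2:  [    0     1     1  |   1/3  -1/3     0 ]
R1 <- R1 - (1)*R2:  [   1    0    4  |  2/3  1/3    0 ]
R3 <- R3 - (-9)*R2:  [  0   0  -3  |   4  -3   1 ]
R3 <- (1/-3)*R3:  [    0     0     1  |  -4/3     1  -1/3 ]
R1 <- R1 - (4)*R3:  [     1      0      0  |      6  -11/3    4/3 ]
R2 <- R2 - (1)*R3:  [    0     1     0  |   5/3  -4/3   1/3 ]
Right block of [I | A^{-1}] is the inverse:
[    6  -11/3   4/3 ]
[  5/3   -4/3   1/3 ]
[ -4/3      1  -1/3 ]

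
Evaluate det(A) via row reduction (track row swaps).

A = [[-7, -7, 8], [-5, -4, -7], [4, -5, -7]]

det(A) = 818

Forward elimination:
R2 <- R2 - (5/7)*R1:  [     0      1  -89/7 ]
R3 <- R3 - (-4/7)*R1:  [     0     -9  -17/7 ]
R3 <- R3 - (-9)*R2:  [      0       0  -818/7 ]
Upper-triangular form:
[ -7  -7       8 ]
[  0   1   -89/7 ]
[  0   0  -818/7 ]
det(A) = (-1)^0 * (-7) * (1) * (-818/7) = 818  (0 row swaps -> sign +1)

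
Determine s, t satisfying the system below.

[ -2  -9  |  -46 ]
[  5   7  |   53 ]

Forward elimination on [A|b]:
R2 <- R2 - (-5/2)*R1:  [     0  -31/2    -62 ]
Row echelon form:
[ -2     -9  |  -46 ]
[  0  -31/2  |  -62 ]
Back-substitution:
t = (-62) / (-31/2) = 4
s = (-46 - (-9)*(4)) / -2 = 5

(5, 4)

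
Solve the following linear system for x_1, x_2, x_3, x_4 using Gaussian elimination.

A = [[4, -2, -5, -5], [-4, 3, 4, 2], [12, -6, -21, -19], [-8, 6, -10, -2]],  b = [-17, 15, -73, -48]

Forward elimination on [A|b]:
R2 <- R2 - (-1)*R1:  [  0   1  -1  -3  -2 ]
R3 <- R3 - (3)*R1:  [   0    0   -6   -4  -22 ]
R4 <- R4 - (-2)*R1:  [   0    2  -20  -12  -82 ]
R4 <- R4 - (2)*R2:  [   0    0  -18   -6  -78 ]
R4 <- R4 - (3)*R3:  [   0    0    0    6  -12 ]
Row echelon form:
[ 4  -2  -5  -5  |  -17 ]
[ 0   1  -1  -3  |   -2 ]
[ 0   0  -6  -4  |  -22 ]
[ 0   0   0   6  |  -12 ]
Back-substitution:
x_4 = (-12) / 6 = -2
x_3 = (-22 - (-4)*(-2)) / -6 = 5
x_2 = (-2 - (-1)*(5) - (-3)*(-2)) / 1 = -3
x_1 = (-17 - (-2)*(-3) - (-5)*(5) - (-5)*(-2)) / 4 = -2

(-2, -3, 5, -2)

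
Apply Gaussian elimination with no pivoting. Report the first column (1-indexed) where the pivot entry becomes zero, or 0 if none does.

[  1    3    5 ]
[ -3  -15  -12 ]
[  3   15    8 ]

Naive forward elimination:
R2 <- R2 - (-3)*R1:  [  0  -6   3 ]
R3 <- R3 - (3)*R1:  [  0   6  -7 ]
R3 <- R3 - (-1)*R2:  [  0   0  -4 ]
All pivots nonzero; naive elimination completes without hitting a zero pivot.

first zero-pivot column = 0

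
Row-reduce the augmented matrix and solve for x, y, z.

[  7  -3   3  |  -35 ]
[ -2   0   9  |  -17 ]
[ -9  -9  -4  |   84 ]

Forward elimination on [A|b]:
R2 <- R2 - (-2/7)*R1:  [    0  -6/7  69/7   -27 ]
R3 <- R3 - (-9/7)*R1:  [     0  -90/7   -1/7     39 ]
R3 <- R3 - (15)*R2:  [    0     0  -148   444 ]
Row echelon form:
[ 7    -3     3  |  -35 ]
[ 0  -6/7  69/7  |  -27 ]
[ 0     0  -148  |  444 ]
Back-substitution:
z = (444) / -148 = -3
y = (-27 - (69/7)*(-3)) / (-6/7) = -3
x = (-35 - (-3)*(-3) - (3)*(-3)) / 7 = -5

(-5, -3, -3)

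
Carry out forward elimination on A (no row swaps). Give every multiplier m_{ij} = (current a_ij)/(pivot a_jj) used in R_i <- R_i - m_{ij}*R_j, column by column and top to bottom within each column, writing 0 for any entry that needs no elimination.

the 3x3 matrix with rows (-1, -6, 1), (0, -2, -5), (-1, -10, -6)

multipliers: 0, 1, 2

Forward elimination:
R2: entry in column 1 is already 0 -> m_{21} = 0 (no row operation needed)
R3 <- R3 - (1)*R1:  [  0  -4  -7 ]
R3 <- R3 - (2)*R2:  [ 0  0  3 ]
Multipliers (in order of application): m_{21} = 0, m_{31} = 1, m_{32} = 2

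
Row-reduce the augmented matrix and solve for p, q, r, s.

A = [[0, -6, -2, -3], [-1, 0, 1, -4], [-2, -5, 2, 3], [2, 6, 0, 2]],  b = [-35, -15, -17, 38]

Forward elimination on [A|b]:
R1 <-> R2   (pivot in column 1 was zero)
[ -1   0   1  -4  -15 ]
[  0  -6  -2  -3  -35 ]
[ -2  -5   2   3  -17 ]
[  2   6   0   2   38 ]
R3 <- R3 - (2)*R1:  [  0  -5   0  11  13 ]
R4 <- R4 - (-2)*R1:  [  0   6   2  -6   8 ]
R3 <- R3 - (5/6)*R2:  [     0      0    5/3   27/2  253/6 ]
R4 <- R4 - (-1)*R2:  [   0    0    0   -9  -27 ]
Row echelon form:
[ -1   0    1    -4  |    -15 ]
[  0  -6   -2    -3  |    -35 ]
[  0   0  5/3  27/2  |  253/6 ]
[  0   0    0    -9  |    -27 ]
Back-substitution:
s = (-27) / -9 = 3
r = (253/6 - (27/2)*(3)) / (5/3) = 1
q = (-35 - (-2)*(1) - (-3)*(3)) / -6 = 4
p = (-15 - (1)*(1) - (-4)*(3)) / -1 = 4

(4, 4, 1, 3)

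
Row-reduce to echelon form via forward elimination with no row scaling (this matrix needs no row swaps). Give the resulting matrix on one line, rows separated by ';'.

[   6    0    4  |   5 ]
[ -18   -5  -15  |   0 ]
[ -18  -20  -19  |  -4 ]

Forward elimination:
R2 <- R2 - (-3)*R1:  [  0  -5  -3  15 ]
R3 <- R3 - (-3)*R1:  [   0  -20   -7   11 ]
R3 <- R3 - (4)*R2:  [   0    0    5  -49 ]
Row echelon form:
[ 6   0   4  |    5 ]
[ 0  -5  -3  |   15 ]
[ 0   0   5  |  -49 ]

REF = [6 0 4 5; 0 -5 -3 15; 0 0 5 -49]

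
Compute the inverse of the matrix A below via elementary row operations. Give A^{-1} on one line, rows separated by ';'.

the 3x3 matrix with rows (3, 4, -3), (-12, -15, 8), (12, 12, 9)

inverse = [-77/5 -24/5 -13/15; 68/5 21/5 4/5; 12/5 4/5 1/5]

Gauss-Jordan on [A | I]:
R1 <- (1/3)*R1:  [   1  4/3   -1  |  1/3    0    0 ]
R2 <- R2 - (-12)*R1:  [  0   1  -4  |   4   1   0 ]
R3 <- R3 - (12)*R1:  [  0  -4  21  |  -4   0   1 ]
R1 <- R1 - (4/3)*R2:  [    1     0  13/3  |    -5  -4/3     0 ]
R3 <- R3 - (-4)*R2:  [  0   0   5  |  12   4   1 ]
R3 <- (1/5)*R3:  [    0     0     1  |  12/5   4/5   1/5 ]
R1 <- R1 - (13/3)*R3:  [      1       0       0  |   -77/5   -24/5  -13/15 ]
R2 <- R2 - (-4)*R3:  [    0     1     0  |  68/5  21/5   4/5 ]
Right block of [I | A^{-1}] is the inverse:
[ -77/5  -24/5  -13/15 ]
[  68/5   21/5     4/5 ]
[  12/5    4/5     1/5 ]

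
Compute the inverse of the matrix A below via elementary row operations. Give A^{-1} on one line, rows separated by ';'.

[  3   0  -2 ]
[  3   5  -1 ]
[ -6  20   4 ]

inverse = [-2/3 2/3 -1/6; 1/10 0 1/20; -3/2 1 -1/4]

Gauss-Jordan on [A | I]:
R1 <- (1/3)*R1:  [    1     0  -2/3  |   1/3     0     0 ]
R2 <- R2 - (3)*R1:  [  0   5   1  |  -1   1   0 ]
R3 <- R3 - (-6)*R1:  [  0  20   0  |   2   0   1 ]
R2 <- (1/5)*R2:  [    0     1   1/5  |  -1/5   1/5     0 ]
R3 <- R3 - (20)*R2:  [  0   0  -4  |   6  -4   1 ]
R3 <- (1/-4)*R3:  [    0     0     1  |  -3/2     1  -1/4 ]
R1 <- R1 - (-2/3)*R3:  [    1     0     0  |  -2/3   2/3  -1/6 ]
R2 <- R2 - (1/5)*R3:  [    0     1     0  |  1/10     0  1/20 ]
Right block of [I | A^{-1}] is the inverse:
[ -2/3  2/3  -1/6 ]
[ 1/10    0  1/20 ]
[ -3/2    1  -1/4 ]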